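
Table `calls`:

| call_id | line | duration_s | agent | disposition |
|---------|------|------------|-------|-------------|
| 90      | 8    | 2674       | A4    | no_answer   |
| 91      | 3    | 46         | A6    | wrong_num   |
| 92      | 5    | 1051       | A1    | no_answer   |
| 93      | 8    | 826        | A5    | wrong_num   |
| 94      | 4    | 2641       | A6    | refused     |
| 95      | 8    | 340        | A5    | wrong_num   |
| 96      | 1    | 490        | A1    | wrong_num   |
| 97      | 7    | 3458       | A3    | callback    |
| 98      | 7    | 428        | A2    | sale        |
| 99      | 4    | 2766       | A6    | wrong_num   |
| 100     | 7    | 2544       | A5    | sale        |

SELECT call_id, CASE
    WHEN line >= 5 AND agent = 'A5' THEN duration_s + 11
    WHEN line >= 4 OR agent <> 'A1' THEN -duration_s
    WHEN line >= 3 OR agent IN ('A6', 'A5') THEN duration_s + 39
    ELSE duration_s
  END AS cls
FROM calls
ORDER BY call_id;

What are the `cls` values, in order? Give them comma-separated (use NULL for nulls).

call_id=90: line >= 4 OR agent <> 'A1' → -2674
call_id=91: line >= 4 OR agent <> 'A1' → -46
call_id=92: line >= 4 OR agent <> 'A1' → -1051
call_id=93: line >= 5 AND agent = 'A5' → 837
call_id=94: line >= 4 OR agent <> 'A1' → -2641
call_id=95: line >= 5 AND agent = 'A5' → 351
call_id=96: ELSE → 490
call_id=97: line >= 4 OR agent <> 'A1' → -3458
call_id=98: line >= 4 OR agent <> 'A1' → -428
call_id=99: line >= 4 OR agent <> 'A1' → -2766
call_id=100: line >= 5 AND agent = 'A5' → 2555

-2674, -46, -1051, 837, -2641, 351, 490, -3458, -428, -2766, 2555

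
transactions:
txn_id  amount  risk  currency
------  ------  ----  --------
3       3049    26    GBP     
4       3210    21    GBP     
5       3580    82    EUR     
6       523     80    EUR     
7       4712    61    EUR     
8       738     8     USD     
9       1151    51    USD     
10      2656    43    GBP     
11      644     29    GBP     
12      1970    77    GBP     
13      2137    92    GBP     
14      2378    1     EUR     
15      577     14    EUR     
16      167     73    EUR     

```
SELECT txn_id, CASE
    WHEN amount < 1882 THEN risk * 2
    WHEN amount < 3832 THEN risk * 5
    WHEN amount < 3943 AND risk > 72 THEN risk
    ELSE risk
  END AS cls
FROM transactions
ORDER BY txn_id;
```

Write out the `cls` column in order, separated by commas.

130, 105, 410, 160, 61, 16, 102, 215, 58, 385, 460, 5, 28, 146

txn_id=3: amount < 3832 → 130
txn_id=4: amount < 3832 → 105
txn_id=5: amount < 3832 → 410
txn_id=6: amount < 1882 → 160
txn_id=7: ELSE → 61
txn_id=8: amount < 1882 → 16
txn_id=9: amount < 1882 → 102
txn_id=10: amount < 3832 → 215
txn_id=11: amount < 1882 → 58
txn_id=12: amount < 3832 → 385
txn_id=13: amount < 3832 → 460
txn_id=14: amount < 3832 → 5
txn_id=15: amount < 1882 → 28
txn_id=16: amount < 1882 → 146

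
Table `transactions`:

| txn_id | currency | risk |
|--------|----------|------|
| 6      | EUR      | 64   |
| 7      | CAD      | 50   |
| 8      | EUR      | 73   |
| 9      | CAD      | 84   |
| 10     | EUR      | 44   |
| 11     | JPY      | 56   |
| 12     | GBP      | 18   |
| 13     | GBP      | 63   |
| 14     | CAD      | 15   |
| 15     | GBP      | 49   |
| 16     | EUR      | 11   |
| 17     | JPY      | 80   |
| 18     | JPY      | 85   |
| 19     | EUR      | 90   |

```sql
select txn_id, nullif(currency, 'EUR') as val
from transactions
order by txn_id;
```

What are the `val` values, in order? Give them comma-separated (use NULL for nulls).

NULL, CAD, NULL, CAD, NULL, JPY, GBP, GBP, CAD, GBP, NULL, JPY, JPY, NULL

txn_id=6: currency=EUR vs EUR: equal → NULL
txn_id=7: currency=CAD vs EUR: differ → CAD
txn_id=8: currency=EUR vs EUR: equal → NULL
txn_id=9: currency=CAD vs EUR: differ → CAD
txn_id=10: currency=EUR vs EUR: equal → NULL
txn_id=11: currency=JPY vs EUR: differ → JPY
txn_id=12: currency=GBP vs EUR: differ → GBP
txn_id=13: currency=GBP vs EUR: differ → GBP
txn_id=14: currency=CAD vs EUR: differ → CAD
txn_id=15: currency=GBP vs EUR: differ → GBP
txn_id=16: currency=EUR vs EUR: equal → NULL
txn_id=17: currency=JPY vs EUR: differ → JPY
txn_id=18: currency=JPY vs EUR: differ → JPY
txn_id=19: currency=EUR vs EUR: equal → NULL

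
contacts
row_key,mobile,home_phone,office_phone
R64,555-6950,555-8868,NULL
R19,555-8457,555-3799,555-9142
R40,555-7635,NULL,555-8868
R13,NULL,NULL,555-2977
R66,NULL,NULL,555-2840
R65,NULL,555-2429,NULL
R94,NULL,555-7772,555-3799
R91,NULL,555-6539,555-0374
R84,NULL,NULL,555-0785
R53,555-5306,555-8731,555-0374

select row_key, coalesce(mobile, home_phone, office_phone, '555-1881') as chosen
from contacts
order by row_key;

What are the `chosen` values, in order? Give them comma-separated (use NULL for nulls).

row_key=R13: mobile=NULL, home_phone=NULL, office_phone=555-2977 → 555-2977
row_key=R19: mobile=555-8457 → 555-8457
row_key=R40: mobile=555-7635 → 555-7635
row_key=R53: mobile=555-5306 → 555-5306
row_key=R64: mobile=555-6950 → 555-6950
row_key=R65: mobile=NULL, home_phone=555-2429 → 555-2429
row_key=R66: mobile=NULL, home_phone=NULL, office_phone=555-2840 → 555-2840
row_key=R84: mobile=NULL, home_phone=NULL, office_phone=555-0785 → 555-0785
row_key=R91: mobile=NULL, home_phone=555-6539 → 555-6539
row_key=R94: mobile=NULL, home_phone=555-7772 → 555-7772

555-2977, 555-8457, 555-7635, 555-5306, 555-6950, 555-2429, 555-2840, 555-0785, 555-6539, 555-7772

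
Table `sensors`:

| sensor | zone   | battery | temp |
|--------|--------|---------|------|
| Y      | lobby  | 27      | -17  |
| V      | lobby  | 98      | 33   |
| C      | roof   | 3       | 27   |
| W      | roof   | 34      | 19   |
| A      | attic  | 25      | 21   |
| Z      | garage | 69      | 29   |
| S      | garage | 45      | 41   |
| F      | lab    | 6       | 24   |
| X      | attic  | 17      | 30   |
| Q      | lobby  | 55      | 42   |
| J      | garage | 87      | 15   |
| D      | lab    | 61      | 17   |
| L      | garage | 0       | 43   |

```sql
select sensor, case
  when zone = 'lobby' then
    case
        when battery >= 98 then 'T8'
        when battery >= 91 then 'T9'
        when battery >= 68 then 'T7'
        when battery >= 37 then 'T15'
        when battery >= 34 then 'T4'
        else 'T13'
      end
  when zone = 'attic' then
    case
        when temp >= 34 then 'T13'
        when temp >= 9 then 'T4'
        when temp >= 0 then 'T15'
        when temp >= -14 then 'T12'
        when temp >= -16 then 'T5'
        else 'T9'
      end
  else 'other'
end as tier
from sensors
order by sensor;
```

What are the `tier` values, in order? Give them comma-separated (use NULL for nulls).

sensor=A: zone='attic' → inner[temp >= 9] → T4
sensor=C: zone='roof' → outer ELSE → other
sensor=D: zone='lab' → outer ELSE → other
sensor=F: zone='lab' → outer ELSE → other
sensor=J: zone='garage' → outer ELSE → other
sensor=L: zone='garage' → outer ELSE → other
sensor=Q: zone='lobby' → inner[battery >= 37] → T15
sensor=S: zone='garage' → outer ELSE → other
sensor=V: zone='lobby' → inner[battery >= 98] → T8
sensor=W: zone='roof' → outer ELSE → other
sensor=X: zone='attic' → inner[temp >= 9] → T4
sensor=Y: zone='lobby' → inner[ELSE] → T13
sensor=Z: zone='garage' → outer ELSE → other

T4, other, other, other, other, other, T15, other, T8, other, T4, T13, other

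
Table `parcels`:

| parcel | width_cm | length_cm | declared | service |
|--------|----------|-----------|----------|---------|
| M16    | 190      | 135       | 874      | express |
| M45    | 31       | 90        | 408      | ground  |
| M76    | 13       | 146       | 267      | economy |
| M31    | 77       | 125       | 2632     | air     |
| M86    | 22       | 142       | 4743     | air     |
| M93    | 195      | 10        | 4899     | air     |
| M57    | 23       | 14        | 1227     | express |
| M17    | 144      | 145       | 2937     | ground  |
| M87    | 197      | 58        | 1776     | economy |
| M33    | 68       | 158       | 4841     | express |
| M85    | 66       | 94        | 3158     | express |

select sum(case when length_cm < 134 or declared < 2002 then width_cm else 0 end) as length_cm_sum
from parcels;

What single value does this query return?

792

parcel=M16: ✓ → 190
parcel=M45: ✓ → 31
parcel=M76: ✓ → 13
parcel=M31: ✓ → 77
parcel=M86: ✗
parcel=M93: ✓ → 195
parcel=M57: ✓ → 23
parcel=M17: ✗
parcel=M87: ✓ → 197
parcel=M33: ✗
parcel=M85: ✓ → 66
length_cm_sum = 190 + 31 + 13 + 77 + 195 + 23 + 197 + 66 = 792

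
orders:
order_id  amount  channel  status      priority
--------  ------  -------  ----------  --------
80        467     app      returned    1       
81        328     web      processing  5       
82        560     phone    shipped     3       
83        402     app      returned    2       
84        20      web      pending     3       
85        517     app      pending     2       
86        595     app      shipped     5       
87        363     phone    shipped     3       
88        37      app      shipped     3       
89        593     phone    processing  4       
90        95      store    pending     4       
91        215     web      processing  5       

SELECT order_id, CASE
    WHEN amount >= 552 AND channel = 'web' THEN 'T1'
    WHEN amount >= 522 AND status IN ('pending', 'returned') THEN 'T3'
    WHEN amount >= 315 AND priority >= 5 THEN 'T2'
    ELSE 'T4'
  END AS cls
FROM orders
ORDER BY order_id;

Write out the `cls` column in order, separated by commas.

order_id=80: ELSE → T4
order_id=81: amount >= 315 AND priority >= 5 → T2
order_id=82: ELSE → T4
order_id=83: ELSE → T4
order_id=84: ELSE → T4
order_id=85: ELSE → T4
order_id=86: amount >= 315 AND priority >= 5 → T2
order_id=87: ELSE → T4
order_id=88: ELSE → T4
order_id=89: ELSE → T4
order_id=90: ELSE → T4
order_id=91: ELSE → T4

T4, T2, T4, T4, T4, T4, T2, T4, T4, T4, T4, T4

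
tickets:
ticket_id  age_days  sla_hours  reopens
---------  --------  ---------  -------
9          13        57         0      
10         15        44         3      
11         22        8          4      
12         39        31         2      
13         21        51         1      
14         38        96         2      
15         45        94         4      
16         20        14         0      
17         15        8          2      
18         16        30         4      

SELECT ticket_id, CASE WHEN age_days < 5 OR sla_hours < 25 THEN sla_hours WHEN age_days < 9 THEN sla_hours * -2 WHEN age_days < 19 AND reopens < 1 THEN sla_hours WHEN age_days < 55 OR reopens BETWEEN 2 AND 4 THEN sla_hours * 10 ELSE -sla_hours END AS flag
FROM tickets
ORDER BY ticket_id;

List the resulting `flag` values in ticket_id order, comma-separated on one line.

ticket_id=9: age_days < 19 AND reopens < 1 → 57
ticket_id=10: age_days < 55 OR reopens BETWEEN 2 AND 4 → 440
ticket_id=11: age_days < 5 OR sla_hours < 25 → 8
ticket_id=12: age_days < 55 OR reopens BETWEEN 2 AND 4 → 310
ticket_id=13: age_days < 55 OR reopens BETWEEN 2 AND 4 → 510
ticket_id=14: age_days < 55 OR reopens BETWEEN 2 AND 4 → 960
ticket_id=15: age_days < 55 OR reopens BETWEEN 2 AND 4 → 940
ticket_id=16: age_days < 5 OR sla_hours < 25 → 14
ticket_id=17: age_days < 5 OR sla_hours < 25 → 8
ticket_id=18: age_days < 55 OR reopens BETWEEN 2 AND 4 → 300

57, 440, 8, 310, 510, 960, 940, 14, 8, 300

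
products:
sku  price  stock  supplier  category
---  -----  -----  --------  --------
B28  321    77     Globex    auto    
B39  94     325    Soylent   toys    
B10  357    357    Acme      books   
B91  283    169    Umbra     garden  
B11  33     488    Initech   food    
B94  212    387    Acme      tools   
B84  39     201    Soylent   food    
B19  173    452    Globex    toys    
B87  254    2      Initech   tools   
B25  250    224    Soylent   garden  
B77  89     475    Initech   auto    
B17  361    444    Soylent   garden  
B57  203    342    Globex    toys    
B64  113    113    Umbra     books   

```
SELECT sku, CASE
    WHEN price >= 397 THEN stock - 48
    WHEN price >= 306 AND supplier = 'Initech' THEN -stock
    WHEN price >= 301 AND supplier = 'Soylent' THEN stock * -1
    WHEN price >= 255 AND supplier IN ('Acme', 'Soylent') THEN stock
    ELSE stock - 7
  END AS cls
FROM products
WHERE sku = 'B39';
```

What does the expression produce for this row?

sku = B39: price=94, stock=325, supplier=Soylent, category=toys.
price >= 397 → false
price >= 306 AND supplier = 'Initech' → false
price >= 301 AND supplier = 'Soylent' → false
price >= 255 AND supplier IN ('Acme', 'Soylent') → false
No prior WHEN matched → ELSE → 318

318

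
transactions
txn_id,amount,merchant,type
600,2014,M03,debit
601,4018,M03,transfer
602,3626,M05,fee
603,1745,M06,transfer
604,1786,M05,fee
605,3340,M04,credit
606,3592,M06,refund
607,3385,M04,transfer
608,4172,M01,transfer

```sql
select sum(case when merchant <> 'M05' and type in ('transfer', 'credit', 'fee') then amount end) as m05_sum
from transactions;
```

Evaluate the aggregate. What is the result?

txn_id=600: ✗
txn_id=601: ✓ → 4018
txn_id=602: ✗
txn_id=603: ✓ → 1745
txn_id=604: ✗
txn_id=605: ✓ → 3340
txn_id=606: ✗
txn_id=607: ✓ → 3385
txn_id=608: ✓ → 4172
m05_sum = 4018 + 1745 + 3340 + 3385 + 4172 = 16660

16660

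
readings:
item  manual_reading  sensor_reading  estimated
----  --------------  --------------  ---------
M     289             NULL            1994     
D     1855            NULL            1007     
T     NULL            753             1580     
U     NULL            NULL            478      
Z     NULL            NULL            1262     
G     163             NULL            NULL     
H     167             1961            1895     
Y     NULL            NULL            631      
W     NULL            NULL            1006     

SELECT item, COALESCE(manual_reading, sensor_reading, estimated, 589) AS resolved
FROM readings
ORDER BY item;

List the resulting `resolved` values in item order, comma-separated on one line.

1855, 163, 167, 289, 753, 478, 1006, 631, 1262

item=D: manual_reading=1855 → 1855
item=G: manual_reading=163 → 163
item=H: manual_reading=167 → 167
item=M: manual_reading=289 → 289
item=T: manual_reading=NULL, sensor_reading=753 → 753
item=U: manual_reading=NULL, sensor_reading=NULL, estimated=478 → 478
item=W: manual_reading=NULL, sensor_reading=NULL, estimated=1006 → 1006
item=Y: manual_reading=NULL, sensor_reading=NULL, estimated=631 → 631
item=Z: manual_reading=NULL, sensor_reading=NULL, estimated=1262 → 1262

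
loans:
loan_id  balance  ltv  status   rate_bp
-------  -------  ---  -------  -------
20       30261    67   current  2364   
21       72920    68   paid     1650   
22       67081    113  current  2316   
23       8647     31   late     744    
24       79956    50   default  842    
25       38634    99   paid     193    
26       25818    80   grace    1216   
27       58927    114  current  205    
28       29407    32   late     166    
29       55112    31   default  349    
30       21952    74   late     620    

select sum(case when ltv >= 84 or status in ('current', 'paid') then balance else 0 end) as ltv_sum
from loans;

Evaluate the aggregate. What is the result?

loan_id=20: ✓ → 30261
loan_id=21: ✓ → 72920
loan_id=22: ✓ → 67081
loan_id=23: ✗
loan_id=24: ✗
loan_id=25: ✓ → 38634
loan_id=26: ✗
loan_id=27: ✓ → 58927
loan_id=28: ✗
loan_id=29: ✗
loan_id=30: ✗
ltv_sum = 30261 + 72920 + 67081 + 38634 + 58927 = 267823

267823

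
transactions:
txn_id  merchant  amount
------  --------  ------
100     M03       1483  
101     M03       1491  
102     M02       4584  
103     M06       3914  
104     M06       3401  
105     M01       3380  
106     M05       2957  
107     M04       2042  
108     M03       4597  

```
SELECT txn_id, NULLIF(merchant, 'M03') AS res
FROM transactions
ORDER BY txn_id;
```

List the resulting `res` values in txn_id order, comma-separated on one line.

txn_id=100: merchant=M03 vs M03: equal → NULL
txn_id=101: merchant=M03 vs M03: equal → NULL
txn_id=102: merchant=M02 vs M03: differ → M02
txn_id=103: merchant=M06 vs M03: differ → M06
txn_id=104: merchant=M06 vs M03: differ → M06
txn_id=105: merchant=M01 vs M03: differ → M01
txn_id=106: merchant=M05 vs M03: differ → M05
txn_id=107: merchant=M04 vs M03: differ → M04
txn_id=108: merchant=M03 vs M03: equal → NULL

NULL, NULL, M02, M06, M06, M01, M05, M04, NULL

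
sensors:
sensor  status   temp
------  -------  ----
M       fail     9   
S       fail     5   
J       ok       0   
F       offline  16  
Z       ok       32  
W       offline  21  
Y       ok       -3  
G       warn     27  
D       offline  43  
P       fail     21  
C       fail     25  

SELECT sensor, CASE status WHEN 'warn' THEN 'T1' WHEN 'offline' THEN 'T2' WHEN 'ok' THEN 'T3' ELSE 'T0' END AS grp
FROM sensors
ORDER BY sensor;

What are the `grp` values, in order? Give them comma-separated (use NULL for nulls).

sensor=C: ELSE → T0
sensor=D: status='offline' → T2
sensor=F: status='offline' → T2
sensor=G: status='warn' → T1
sensor=J: status='ok' → T3
sensor=M: ELSE → T0
sensor=P: ELSE → T0
sensor=S: ELSE → T0
sensor=W: status='offline' → T2
sensor=Y: status='ok' → T3
sensor=Z: status='ok' → T3

T0, T2, T2, T1, T3, T0, T0, T0, T2, T3, T3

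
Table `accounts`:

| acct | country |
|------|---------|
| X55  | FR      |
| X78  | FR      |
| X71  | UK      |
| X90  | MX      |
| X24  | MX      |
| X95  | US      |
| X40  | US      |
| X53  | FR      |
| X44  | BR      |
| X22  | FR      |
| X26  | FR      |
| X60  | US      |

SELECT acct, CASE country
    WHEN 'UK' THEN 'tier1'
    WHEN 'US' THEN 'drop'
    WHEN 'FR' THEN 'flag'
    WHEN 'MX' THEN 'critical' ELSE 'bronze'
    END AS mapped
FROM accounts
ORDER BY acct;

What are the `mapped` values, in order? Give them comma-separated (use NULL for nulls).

flag, critical, flag, drop, bronze, flag, flag, drop, tier1, flag, critical, drop

acct=X22: country='FR' → flag
acct=X24: country='MX' → critical
acct=X26: country='FR' → flag
acct=X40: country='US' → drop
acct=X44: ELSE → bronze
acct=X53: country='FR' → flag
acct=X55: country='FR' → flag
acct=X60: country='US' → drop
acct=X71: country='UK' → tier1
acct=X78: country='FR' → flag
acct=X90: country='MX' → critical
acct=X95: country='US' → drop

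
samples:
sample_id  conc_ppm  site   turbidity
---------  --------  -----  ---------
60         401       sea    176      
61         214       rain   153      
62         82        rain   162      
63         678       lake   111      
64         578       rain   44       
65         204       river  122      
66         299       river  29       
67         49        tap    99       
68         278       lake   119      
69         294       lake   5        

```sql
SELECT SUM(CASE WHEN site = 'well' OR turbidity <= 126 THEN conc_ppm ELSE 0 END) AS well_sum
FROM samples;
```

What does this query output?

sample_id=60: ✗
sample_id=61: ✗
sample_id=62: ✗
sample_id=63: ✓ → 678
sample_id=64: ✓ → 578
sample_id=65: ✓ → 204
sample_id=66: ✓ → 299
sample_id=67: ✓ → 49
sample_id=68: ✓ → 278
sample_id=69: ✓ → 294
well_sum = 678 + 578 + 204 + 299 + 49 + 278 + 294 = 2380

2380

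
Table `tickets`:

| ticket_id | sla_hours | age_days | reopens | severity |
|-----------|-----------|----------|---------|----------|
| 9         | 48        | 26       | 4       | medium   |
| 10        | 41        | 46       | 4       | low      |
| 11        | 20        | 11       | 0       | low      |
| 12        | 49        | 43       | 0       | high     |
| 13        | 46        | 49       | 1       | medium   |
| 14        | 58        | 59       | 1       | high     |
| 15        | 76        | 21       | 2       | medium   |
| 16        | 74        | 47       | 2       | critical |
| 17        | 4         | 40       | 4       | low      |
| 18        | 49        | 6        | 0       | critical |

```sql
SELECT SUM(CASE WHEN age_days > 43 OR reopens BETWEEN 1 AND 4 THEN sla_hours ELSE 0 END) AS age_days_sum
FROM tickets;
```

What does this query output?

ticket_id=9: ✓ → 48
ticket_id=10: ✓ → 41
ticket_id=11: ✗
ticket_id=12: ✗
ticket_id=13: ✓ → 46
ticket_id=14: ✓ → 58
ticket_id=15: ✓ → 76
ticket_id=16: ✓ → 74
ticket_id=17: ✓ → 4
ticket_id=18: ✗
age_days_sum = 48 + 41 + 46 + 58 + 76 + 74 + 4 = 347

347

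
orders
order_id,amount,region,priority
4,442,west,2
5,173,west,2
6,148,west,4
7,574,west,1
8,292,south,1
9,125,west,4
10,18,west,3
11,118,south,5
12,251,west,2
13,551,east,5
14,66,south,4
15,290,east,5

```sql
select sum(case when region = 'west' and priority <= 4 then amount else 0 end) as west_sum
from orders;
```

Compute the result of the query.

order_id=4: ✓ → 442
order_id=5: ✓ → 173
order_id=6: ✓ → 148
order_id=7: ✓ → 574
order_id=8: ✗
order_id=9: ✓ → 125
order_id=10: ✓ → 18
order_id=11: ✗
order_id=12: ✓ → 251
order_id=13: ✗
order_id=14: ✗
order_id=15: ✗
west_sum = 442 + 173 + 148 + 574 + 125 + 18 + 251 = 1731

1731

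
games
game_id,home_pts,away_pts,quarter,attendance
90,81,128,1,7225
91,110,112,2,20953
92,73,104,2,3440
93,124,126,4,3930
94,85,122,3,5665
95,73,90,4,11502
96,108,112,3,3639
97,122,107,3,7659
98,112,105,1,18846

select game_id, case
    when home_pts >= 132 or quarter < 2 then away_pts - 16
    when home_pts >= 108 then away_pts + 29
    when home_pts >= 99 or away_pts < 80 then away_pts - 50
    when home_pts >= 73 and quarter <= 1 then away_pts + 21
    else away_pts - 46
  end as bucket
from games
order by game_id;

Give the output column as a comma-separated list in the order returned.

game_id=90: home_pts >= 132 or quarter < 2 → 112
game_id=91: home_pts >= 108 → 141
game_id=92: ELSE → 58
game_id=93: home_pts >= 108 → 155
game_id=94: ELSE → 76
game_id=95: ELSE → 44
game_id=96: home_pts >= 108 → 141
game_id=97: home_pts >= 108 → 136
game_id=98: home_pts >= 132 or quarter < 2 → 89

112, 141, 58, 155, 76, 44, 141, 136, 89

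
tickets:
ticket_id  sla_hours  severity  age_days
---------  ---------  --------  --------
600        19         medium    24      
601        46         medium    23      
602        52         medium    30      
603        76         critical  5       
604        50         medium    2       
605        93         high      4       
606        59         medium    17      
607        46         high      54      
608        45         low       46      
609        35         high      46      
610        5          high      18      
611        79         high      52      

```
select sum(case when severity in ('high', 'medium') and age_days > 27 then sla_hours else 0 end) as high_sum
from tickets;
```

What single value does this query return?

ticket_id=600: ✗
ticket_id=601: ✗
ticket_id=602: ✓ → 52
ticket_id=603: ✗
ticket_id=604: ✗
ticket_id=605: ✗
ticket_id=606: ✗
ticket_id=607: ✓ → 46
ticket_id=608: ✗
ticket_id=609: ✓ → 35
ticket_id=610: ✗
ticket_id=611: ✓ → 79
high_sum = 52 + 46 + 35 + 79 = 212

212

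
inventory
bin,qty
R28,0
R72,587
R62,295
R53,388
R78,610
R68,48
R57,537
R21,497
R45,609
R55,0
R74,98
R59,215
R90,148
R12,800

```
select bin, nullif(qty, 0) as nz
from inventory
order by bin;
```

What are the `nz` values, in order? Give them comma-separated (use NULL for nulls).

bin=R12: qty=800 vs 0: differ → 800
bin=R21: qty=497 vs 0: differ → 497
bin=R28: qty=0 vs 0: equal → NULL
bin=R45: qty=609 vs 0: differ → 609
bin=R53: qty=388 vs 0: differ → 388
bin=R55: qty=0 vs 0: equal → NULL
bin=R57: qty=537 vs 0: differ → 537
bin=R59: qty=215 vs 0: differ → 215
bin=R62: qty=295 vs 0: differ → 295
bin=R68: qty=48 vs 0: differ → 48
bin=R72: qty=587 vs 0: differ → 587
bin=R74: qty=98 vs 0: differ → 98
bin=R78: qty=610 vs 0: differ → 610
bin=R90: qty=148 vs 0: differ → 148

800, 497, NULL, 609, 388, NULL, 537, 215, 295, 48, 587, 98, 610, 148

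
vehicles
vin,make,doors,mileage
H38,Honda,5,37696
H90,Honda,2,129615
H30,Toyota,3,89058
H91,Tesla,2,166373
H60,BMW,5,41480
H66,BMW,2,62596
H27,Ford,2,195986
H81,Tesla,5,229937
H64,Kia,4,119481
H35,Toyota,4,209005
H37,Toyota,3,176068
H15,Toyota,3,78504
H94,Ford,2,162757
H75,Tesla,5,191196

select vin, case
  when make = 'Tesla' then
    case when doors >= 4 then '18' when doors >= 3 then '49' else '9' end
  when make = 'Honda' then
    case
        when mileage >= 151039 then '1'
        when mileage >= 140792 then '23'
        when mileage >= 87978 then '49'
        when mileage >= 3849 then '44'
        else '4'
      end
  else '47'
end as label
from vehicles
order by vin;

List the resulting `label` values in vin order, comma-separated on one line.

47, 47, 47, 47, 47, 44, 47, 47, 47, 18, 18, 49, 9, 47

vin=H15: make='Toyota' → outer ELSE → 47
vin=H27: make='Ford' → outer ELSE → 47
vin=H30: make='Toyota' → outer ELSE → 47
vin=H35: make='Toyota' → outer ELSE → 47
vin=H37: make='Toyota' → outer ELSE → 47
vin=H38: make='Honda' → inner[mileage >= 3849] → 44
vin=H60: make='BMW' → outer ELSE → 47
vin=H64: make='Kia' → outer ELSE → 47
vin=H66: make='BMW' → outer ELSE → 47
vin=H75: make='Tesla' → inner[doors >= 4] → 18
vin=H81: make='Tesla' → inner[doors >= 4] → 18
vin=H90: make='Honda' → inner[mileage >= 87978] → 49
vin=H91: make='Tesla' → inner[ELSE] → 9
vin=H94: make='Ford' → outer ELSE → 47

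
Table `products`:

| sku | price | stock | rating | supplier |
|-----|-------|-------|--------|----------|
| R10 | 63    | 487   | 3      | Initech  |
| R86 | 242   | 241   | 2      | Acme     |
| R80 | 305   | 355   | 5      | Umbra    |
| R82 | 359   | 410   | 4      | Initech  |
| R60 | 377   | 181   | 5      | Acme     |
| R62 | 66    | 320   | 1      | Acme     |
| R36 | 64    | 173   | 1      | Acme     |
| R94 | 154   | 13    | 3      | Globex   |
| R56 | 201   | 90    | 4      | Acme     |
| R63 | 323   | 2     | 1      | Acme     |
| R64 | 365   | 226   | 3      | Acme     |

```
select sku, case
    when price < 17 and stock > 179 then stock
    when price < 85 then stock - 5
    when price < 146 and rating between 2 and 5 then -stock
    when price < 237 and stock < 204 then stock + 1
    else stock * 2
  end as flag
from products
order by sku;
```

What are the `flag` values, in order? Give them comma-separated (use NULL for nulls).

482, 168, 91, 362, 315, 4, 452, 710, 820, 482, 14

sku=R10: price < 85 → 482
sku=R36: price < 85 → 168
sku=R56: price < 237 and stock < 204 → 91
sku=R60: ELSE → 362
sku=R62: price < 85 → 315
sku=R63: ELSE → 4
sku=R64: ELSE → 452
sku=R80: ELSE → 710
sku=R82: ELSE → 820
sku=R86: ELSE → 482
sku=R94: price < 237 and stock < 204 → 14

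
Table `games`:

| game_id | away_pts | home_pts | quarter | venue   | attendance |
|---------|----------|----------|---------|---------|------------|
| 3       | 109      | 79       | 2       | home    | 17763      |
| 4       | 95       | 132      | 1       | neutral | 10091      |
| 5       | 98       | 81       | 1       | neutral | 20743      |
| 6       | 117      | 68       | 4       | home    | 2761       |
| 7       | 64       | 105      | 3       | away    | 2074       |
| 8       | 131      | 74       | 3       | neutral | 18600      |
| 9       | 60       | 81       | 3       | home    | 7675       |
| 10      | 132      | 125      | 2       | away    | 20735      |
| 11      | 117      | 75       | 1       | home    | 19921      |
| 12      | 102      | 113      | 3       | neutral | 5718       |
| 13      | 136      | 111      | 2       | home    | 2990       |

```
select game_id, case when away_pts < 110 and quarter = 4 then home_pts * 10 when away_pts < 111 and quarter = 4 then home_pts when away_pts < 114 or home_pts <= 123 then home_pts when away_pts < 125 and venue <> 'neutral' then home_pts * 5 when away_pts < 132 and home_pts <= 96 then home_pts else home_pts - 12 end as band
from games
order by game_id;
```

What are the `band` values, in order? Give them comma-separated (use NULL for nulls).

79, 132, 81, 68, 105, 74, 81, 113, 75, 113, 111

game_id=3: away_pts < 114 or home_pts <= 123 → 79
game_id=4: away_pts < 114 or home_pts <= 123 → 132
game_id=5: away_pts < 114 or home_pts <= 123 → 81
game_id=6: away_pts < 114 or home_pts <= 123 → 68
game_id=7: away_pts < 114 or home_pts <= 123 → 105
game_id=8: away_pts < 114 or home_pts <= 123 → 74
game_id=9: away_pts < 114 or home_pts <= 123 → 81
game_id=10: ELSE → 113
game_id=11: away_pts < 114 or home_pts <= 123 → 75
game_id=12: away_pts < 114 or home_pts <= 123 → 113
game_id=13: away_pts < 114 or home_pts <= 123 → 111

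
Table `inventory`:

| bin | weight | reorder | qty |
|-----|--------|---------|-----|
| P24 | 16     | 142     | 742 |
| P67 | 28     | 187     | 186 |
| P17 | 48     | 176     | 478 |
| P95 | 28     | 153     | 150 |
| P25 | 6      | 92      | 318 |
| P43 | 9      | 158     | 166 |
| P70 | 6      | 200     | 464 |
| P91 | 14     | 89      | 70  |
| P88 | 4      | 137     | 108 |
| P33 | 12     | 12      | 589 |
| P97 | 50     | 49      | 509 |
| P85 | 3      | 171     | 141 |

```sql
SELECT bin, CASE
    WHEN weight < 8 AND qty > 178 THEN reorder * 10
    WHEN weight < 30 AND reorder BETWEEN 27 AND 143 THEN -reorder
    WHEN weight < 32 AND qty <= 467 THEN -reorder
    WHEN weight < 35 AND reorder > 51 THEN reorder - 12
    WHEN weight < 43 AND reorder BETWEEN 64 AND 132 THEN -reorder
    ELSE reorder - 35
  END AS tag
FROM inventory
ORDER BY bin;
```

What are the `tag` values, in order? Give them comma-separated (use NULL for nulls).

141, -142, 920, -23, -158, -187, 2000, -171, -137, -89, -153, 14

bin=P17: ELSE → 141
bin=P24: weight < 30 AND reorder BETWEEN 27 AND 143 → -142
bin=P25: weight < 8 AND qty > 178 → 920
bin=P33: ELSE → -23
bin=P43: weight < 32 AND qty <= 467 → -158
bin=P67: weight < 32 AND qty <= 467 → -187
bin=P70: weight < 8 AND qty > 178 → 2000
bin=P85: weight < 32 AND qty <= 467 → -171
bin=P88: weight < 30 AND reorder BETWEEN 27 AND 143 → -137
bin=P91: weight < 30 AND reorder BETWEEN 27 AND 143 → -89
bin=P95: weight < 32 AND qty <= 467 → -153
bin=P97: ELSE → 14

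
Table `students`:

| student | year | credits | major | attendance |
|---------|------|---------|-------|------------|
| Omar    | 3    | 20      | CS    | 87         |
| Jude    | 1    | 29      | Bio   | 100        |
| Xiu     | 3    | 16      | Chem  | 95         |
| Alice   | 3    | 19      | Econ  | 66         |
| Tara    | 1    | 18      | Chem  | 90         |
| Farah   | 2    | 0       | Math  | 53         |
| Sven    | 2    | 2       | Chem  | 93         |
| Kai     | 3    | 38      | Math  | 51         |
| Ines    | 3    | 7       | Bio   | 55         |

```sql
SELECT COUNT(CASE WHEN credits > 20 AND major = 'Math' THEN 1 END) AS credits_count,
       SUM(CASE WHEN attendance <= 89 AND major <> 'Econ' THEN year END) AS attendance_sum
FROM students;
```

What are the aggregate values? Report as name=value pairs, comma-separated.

[credits_count: credits > 20 AND major = 'Math']
student=Omar: ✗
student=Jude: ✗
student=Xiu: ✗
student=Alice: ✗
student=Tara: ✗
student=Farah: ✗
student=Sven: ✗
student=Kai: ✓ → 1
student=Ines: ✗
credits_count = COUNT(1) = 1
—
[attendance_sum: attendance <= 89 AND major <> 'Econ']
student=Omar: ✓ → 3
student=Jude: ✗
student=Xiu: ✗
student=Alice: ✗
student=Tara: ✗
student=Farah: ✓ → 2
student=Sven: ✗
student=Kai: ✓ → 3
student=Ines: ✓ → 3
attendance_sum = 3 + 2 + 3 + 3 = 11

credits_count=1, attendance_sum=11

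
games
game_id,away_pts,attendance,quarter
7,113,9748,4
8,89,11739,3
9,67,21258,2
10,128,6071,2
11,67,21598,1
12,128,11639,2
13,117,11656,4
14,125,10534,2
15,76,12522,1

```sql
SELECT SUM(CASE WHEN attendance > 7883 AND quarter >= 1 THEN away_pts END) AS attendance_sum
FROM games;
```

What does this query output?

game_id=7: ✓ → 113
game_id=8: ✓ → 89
game_id=9: ✓ → 67
game_id=10: ✗
game_id=11: ✓ → 67
game_id=12: ✓ → 128
game_id=13: ✓ → 117
game_id=14: ✓ → 125
game_id=15: ✓ → 76
attendance_sum = 113 + 89 + 67 + 67 + 128 + 117 + 125 + 76 = 782

782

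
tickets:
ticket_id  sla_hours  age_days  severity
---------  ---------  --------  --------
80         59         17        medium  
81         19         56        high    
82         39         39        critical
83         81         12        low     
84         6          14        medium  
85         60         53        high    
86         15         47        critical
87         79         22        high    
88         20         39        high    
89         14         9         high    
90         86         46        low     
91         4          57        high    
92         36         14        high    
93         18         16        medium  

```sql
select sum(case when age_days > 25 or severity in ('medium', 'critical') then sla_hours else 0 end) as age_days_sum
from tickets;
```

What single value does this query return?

326

ticket_id=80: ✓ → 59
ticket_id=81: ✓ → 19
ticket_id=82: ✓ → 39
ticket_id=83: ✗
ticket_id=84: ✓ → 6
ticket_id=85: ✓ → 60
ticket_id=86: ✓ → 15
ticket_id=87: ✗
ticket_id=88: ✓ → 20
ticket_id=89: ✗
ticket_id=90: ✓ → 86
ticket_id=91: ✓ → 4
ticket_id=92: ✗
ticket_id=93: ✓ → 18
age_days_sum = 59 + 19 + 39 + 6 + 60 + 15 + 20 + 86 + 4 + 18 = 326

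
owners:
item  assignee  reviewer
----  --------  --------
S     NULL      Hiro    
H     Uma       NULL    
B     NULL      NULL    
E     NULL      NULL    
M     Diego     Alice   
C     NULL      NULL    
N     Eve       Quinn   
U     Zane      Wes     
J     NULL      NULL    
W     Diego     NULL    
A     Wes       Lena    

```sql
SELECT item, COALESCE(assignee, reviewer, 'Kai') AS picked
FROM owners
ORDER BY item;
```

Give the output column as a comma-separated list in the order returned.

item=A: assignee=Wes → Wes
item=B: assignee=NULL, reviewer=NULL, → literal Kai → Kai
item=C: assignee=NULL, reviewer=NULL, → literal Kai → Kai
item=E: assignee=NULL, reviewer=NULL, → literal Kai → Kai
item=H: assignee=Uma → Uma
item=J: assignee=NULL, reviewer=NULL, → literal Kai → Kai
item=M: assignee=Diego → Diego
item=N: assignee=Eve → Eve
item=S: assignee=NULL, reviewer=Hiro → Hiro
item=U: assignee=Zane → Zane
item=W: assignee=Diego → Diego

Wes, Kai, Kai, Kai, Uma, Kai, Diego, Eve, Hiro, Zane, Diego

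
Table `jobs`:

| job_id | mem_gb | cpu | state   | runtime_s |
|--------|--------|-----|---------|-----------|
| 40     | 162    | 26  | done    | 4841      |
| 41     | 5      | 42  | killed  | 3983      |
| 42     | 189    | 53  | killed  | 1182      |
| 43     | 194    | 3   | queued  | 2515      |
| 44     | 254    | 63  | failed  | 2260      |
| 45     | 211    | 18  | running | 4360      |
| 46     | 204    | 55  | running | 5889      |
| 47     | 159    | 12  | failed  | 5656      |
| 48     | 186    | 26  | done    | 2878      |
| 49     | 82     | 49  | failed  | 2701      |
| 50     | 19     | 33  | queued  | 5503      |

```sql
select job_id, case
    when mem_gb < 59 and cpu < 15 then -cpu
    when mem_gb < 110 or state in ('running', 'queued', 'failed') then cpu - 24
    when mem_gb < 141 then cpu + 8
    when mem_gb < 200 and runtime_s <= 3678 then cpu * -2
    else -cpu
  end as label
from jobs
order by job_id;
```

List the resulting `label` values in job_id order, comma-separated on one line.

job_id=40: ELSE → -26
job_id=41: mem_gb < 110 or state in ('running', 'queued', 'failed') → 18
job_id=42: mem_gb < 200 and runtime_s <= 3678 → -106
job_id=43: mem_gb < 110 or state in ('running', 'queued', 'failed') → -21
job_id=44: mem_gb < 110 or state in ('running', 'queued', 'failed') → 39
job_id=45: mem_gb < 110 or state in ('running', 'queued', 'failed') → -6
job_id=46: mem_gb < 110 or state in ('running', 'queued', 'failed') → 31
job_id=47: mem_gb < 110 or state in ('running', 'queued', 'failed') → -12
job_id=48: mem_gb < 200 and runtime_s <= 3678 → -52
job_id=49: mem_gb < 110 or state in ('running', 'queued', 'failed') → 25
job_id=50: mem_gb < 110 or state in ('running', 'queued', 'failed') → 9

-26, 18, -106, -21, 39, -6, 31, -12, -52, 25, 9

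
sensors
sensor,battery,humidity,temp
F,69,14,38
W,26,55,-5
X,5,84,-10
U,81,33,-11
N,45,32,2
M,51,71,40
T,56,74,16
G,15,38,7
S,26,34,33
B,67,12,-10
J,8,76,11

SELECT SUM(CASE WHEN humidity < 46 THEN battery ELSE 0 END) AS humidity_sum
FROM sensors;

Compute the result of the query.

303

sensor=F: ✓ → 69
sensor=W: ✗
sensor=X: ✗
sensor=U: ✓ → 81
sensor=N: ✓ → 45
sensor=M: ✗
sensor=T: ✗
sensor=G: ✓ → 15
sensor=S: ✓ → 26
sensor=B: ✓ → 67
sensor=J: ✗
humidity_sum = 69 + 81 + 45 + 15 + 26 + 67 = 303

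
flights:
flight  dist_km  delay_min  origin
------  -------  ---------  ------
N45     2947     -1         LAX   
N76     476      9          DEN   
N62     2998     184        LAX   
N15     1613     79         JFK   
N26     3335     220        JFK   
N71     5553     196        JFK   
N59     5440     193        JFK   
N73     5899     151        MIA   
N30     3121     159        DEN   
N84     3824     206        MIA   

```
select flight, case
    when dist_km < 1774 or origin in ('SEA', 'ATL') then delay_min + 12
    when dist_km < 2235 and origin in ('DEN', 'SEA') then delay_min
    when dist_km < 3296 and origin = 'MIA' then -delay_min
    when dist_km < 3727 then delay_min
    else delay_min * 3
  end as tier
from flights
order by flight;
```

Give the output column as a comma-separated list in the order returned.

flight=N15: dist_km < 1774 or origin in ('SEA', 'ATL') → 91
flight=N26: dist_km < 3727 → 220
flight=N30: dist_km < 3727 → 159
flight=N45: dist_km < 3727 → -1
flight=N59: ELSE → 579
flight=N62: dist_km < 3727 → 184
flight=N71: ELSE → 588
flight=N73: ELSE → 453
flight=N76: dist_km < 1774 or origin in ('SEA', 'ATL') → 21
flight=N84: ELSE → 618

91, 220, 159, -1, 579, 184, 588, 453, 21, 618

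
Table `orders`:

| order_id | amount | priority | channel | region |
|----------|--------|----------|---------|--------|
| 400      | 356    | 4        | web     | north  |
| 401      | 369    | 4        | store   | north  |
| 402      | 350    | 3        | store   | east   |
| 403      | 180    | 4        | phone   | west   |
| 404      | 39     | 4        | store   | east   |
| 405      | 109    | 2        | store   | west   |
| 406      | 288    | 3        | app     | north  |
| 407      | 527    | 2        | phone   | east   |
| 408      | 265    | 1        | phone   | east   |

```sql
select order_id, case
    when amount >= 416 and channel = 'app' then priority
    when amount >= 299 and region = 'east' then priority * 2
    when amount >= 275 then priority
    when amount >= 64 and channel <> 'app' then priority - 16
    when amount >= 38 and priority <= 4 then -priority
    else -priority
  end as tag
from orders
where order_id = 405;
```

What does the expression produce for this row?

order_id = 405: amount=109, priority=2, channel=store, region=west.
amount >= 416 and channel = 'app' → false
amount >= 299 and region = 'east' → false
amount >= 275 → false
amount >= 64 and channel <> 'app' → true → -14

-14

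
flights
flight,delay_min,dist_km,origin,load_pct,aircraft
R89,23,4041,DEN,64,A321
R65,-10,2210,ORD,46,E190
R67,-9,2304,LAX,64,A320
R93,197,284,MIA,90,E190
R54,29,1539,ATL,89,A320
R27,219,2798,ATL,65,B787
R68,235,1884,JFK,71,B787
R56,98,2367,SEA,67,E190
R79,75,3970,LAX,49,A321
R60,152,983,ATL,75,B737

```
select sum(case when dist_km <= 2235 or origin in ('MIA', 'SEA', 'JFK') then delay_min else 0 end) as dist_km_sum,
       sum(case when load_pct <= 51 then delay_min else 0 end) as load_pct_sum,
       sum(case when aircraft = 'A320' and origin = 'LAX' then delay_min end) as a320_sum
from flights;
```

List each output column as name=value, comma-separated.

[dist_km_sum: dist_km <= 2235 or origin in ('MIA', 'SEA', 'JFK')]
flight=R89: ✗
flight=R65: ✓ → -10
flight=R67: ✗
flight=R93: ✓ → 197
flight=R54: ✓ → 29
flight=R27: ✗
flight=R68: ✓ → 235
flight=R56: ✓ → 98
flight=R79: ✗
flight=R60: ✓ → 152
dist_km_sum = -10 + 197 + 29 + 235 + 98 + 152 = 701
—
[load_pct_sum: load_pct <= 51]
flight=R89: ✗
flight=R65: ✓ → -10
flight=R67: ✗
flight=R93: ✗
flight=R54: ✗
flight=R27: ✗
flight=R68: ✗
flight=R56: ✗
flight=R79: ✓ → 75
flight=R60: ✗
load_pct_sum = -10 + 75 = 65
—
[a320_sum: aircraft = 'A320' and origin = 'LAX']
flight=R89: ✗
flight=R65: ✗
flight=R67: ✓ → -9
flight=R93: ✗
flight=R54: ✗
flight=R27: ✗
flight=R68: ✗
flight=R56: ✗
flight=R79: ✗
flight=R60: ✗
a320_sum = -9

dist_km_sum=701, load_pct_sum=65, a320_sum=-9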